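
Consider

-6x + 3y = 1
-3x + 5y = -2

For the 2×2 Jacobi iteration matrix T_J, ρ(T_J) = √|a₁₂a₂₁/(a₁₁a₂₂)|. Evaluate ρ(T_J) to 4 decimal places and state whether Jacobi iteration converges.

0.5477

a₁₂a₂₁/(a₁₁a₂₂) = (3)·(-3) / ((-6)·(5)) = 0.300000
ρ = √|0.300000| = √0.300000 = 0.5477
ρ < 1, so Jacobi converges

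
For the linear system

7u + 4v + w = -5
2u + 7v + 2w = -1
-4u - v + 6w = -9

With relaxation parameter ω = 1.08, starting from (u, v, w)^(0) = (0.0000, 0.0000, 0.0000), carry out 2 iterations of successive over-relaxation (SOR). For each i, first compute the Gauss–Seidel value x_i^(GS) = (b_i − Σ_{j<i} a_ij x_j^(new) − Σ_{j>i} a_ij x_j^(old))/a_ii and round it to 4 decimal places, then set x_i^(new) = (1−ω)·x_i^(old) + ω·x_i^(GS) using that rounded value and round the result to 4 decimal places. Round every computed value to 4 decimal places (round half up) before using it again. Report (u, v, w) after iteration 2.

Iteration 1:
  u: GS value = (-5 - (4)·0.0000 - (1)·0.0000) / (7) = -0.7143;  u ← (1−ω)·0.0000 + ω·-0.7143 = -0.7714
  v: GS value = (-1 - (2)·-0.7714 - (2)·0.0000) / (7) = 0.0775;  v ← (1−ω)·0.0000 + ω·0.0775 = 0.0837
  w: GS value = (-9 - (-4)·-0.7714 - (-1)·0.0837) / (6) = -2.0003;  w ← (1−ω)·0.0000 + ω·-2.0003 = -2.1603
Iteration 2:
  u: GS value = (-5 - (4)·0.0837 - (1)·-2.1603) / (7) = -0.4535;  u ← (1−ω)·-0.7714 + ω·-0.4535 = -0.4281
  v: GS value = (-1 - (2)·-0.4281 - (2)·-2.1603) / (7) = 0.5967;  v ← (1−ω)·0.0837 + ω·0.5967 = 0.6377
  w: GS value = (-9 - (-4)·-0.4281 - (-1)·0.6377) / (6) = -1.6791;  w ← (1−ω)·-2.1603 + ω·-1.6791 = -1.6406

(-0.4281, 0.6377, -1.6406)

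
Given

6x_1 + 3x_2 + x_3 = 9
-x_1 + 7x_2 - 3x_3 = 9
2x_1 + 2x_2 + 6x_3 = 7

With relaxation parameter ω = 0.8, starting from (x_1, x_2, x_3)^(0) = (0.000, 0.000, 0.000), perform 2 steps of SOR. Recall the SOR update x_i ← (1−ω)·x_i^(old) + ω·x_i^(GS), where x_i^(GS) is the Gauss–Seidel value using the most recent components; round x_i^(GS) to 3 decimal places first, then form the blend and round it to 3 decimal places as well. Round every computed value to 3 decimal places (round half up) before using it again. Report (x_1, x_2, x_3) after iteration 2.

Iteration 1:
  x_1: GS value = (9 - (3)·0.000 - (1)·0.000) / (6) = 1.500;  x_1 ← (1−ω)·0.000 + ω·1.500 = 1.200
  x_2: GS value = (9 - (-1)·1.200 - (-3)·0.000) / (7) = 1.457;  x_2 ← (1−ω)·0.000 + ω·1.457 = 1.166
  x_3: GS value = (7 - (2)·1.200 - (2)·1.166) / (6) = 0.378;  x_3 ← (1−ω)·0.000 + ω·0.378 = 0.302
Iteration 2:
  x_1: GS value = (9 - (3)·1.166 - (1)·0.302) / (6) = 0.867;  x_1 ← (1−ω)·1.200 + ω·0.867 = 0.934
  x_2: GS value = (9 - (-1)·0.934 - (-3)·0.302) / (7) = 1.549;  x_2 ← (1−ω)·1.166 + ω·1.549 = 1.472
  x_3: GS value = (7 - (2)·0.934 - (2)·1.472) / (6) = 0.365;  x_3 ← (1−ω)·0.302 + ω·0.365 = 0.352

(0.934, 1.472, 0.352)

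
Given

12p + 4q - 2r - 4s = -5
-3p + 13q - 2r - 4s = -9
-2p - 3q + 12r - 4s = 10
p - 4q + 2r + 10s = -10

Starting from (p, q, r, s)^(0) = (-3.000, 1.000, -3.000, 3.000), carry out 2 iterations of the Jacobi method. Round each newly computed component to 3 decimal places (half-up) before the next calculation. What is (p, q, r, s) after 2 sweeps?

(0.255, -0.414, 0.661, -1.661)

Iteration 1:
  p = (-5 - (4)·1.000 - (-2)·-3.000 - (-4)·3.000) / (12) = -0.250
  q = (-9 - (-3)·-3.000 - (-2)·-3.000 - (-4)·3.000) / (13) = -0.923
  r = (10 - (-2)·-3.000 - (-3)·1.000 - (-4)·3.000) / (12) = 1.583
  s = (-10 - (1)·-3.000 - (-4)·1.000 - (2)·-3.000) / (10) = 0.300
Iteration 2:
  p = (-5 - (4)·-0.923 - (-2)·1.583 - (-4)·0.300) / (12) = 0.255
  q = (-9 - (-3)·-0.250 - (-2)·1.583 - (-4)·0.300) / (13) = -0.414
  r = (10 - (-2)·-0.250 - (-3)·-0.923 - (-4)·0.300) / (12) = 0.661
  s = (-10 - (1)·-0.250 - (-4)·-0.923 - (2)·1.583) / (10) = -1.661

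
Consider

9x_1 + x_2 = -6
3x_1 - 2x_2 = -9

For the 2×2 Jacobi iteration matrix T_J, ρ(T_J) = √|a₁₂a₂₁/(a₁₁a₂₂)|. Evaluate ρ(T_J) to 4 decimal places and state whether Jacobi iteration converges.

a₁₂a₂₁/(a₁₁a₂₂) = (1)·(3) / ((9)·(-2)) = -0.166667
ρ = √|-0.166667| = √0.166667 = 0.4082
ρ < 1, so Jacobi converges

0.4082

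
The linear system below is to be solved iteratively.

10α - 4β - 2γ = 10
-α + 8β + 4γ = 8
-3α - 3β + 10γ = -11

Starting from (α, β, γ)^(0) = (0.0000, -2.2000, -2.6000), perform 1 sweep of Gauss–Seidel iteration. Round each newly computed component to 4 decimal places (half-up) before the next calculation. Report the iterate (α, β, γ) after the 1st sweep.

(-0.4000, 2.2500, -0.5450)

Iteration 1:
  α = (10 - (-4)·-2.2000 - (-2)·-2.6000) / (10) = -0.4000
  β = (8 - (-1)·-0.4000 - (4)·-2.6000) / (8) = 2.2500
  γ = (-11 - (-3)·-0.4000 - (-3)·2.2500) / (10) = -0.5450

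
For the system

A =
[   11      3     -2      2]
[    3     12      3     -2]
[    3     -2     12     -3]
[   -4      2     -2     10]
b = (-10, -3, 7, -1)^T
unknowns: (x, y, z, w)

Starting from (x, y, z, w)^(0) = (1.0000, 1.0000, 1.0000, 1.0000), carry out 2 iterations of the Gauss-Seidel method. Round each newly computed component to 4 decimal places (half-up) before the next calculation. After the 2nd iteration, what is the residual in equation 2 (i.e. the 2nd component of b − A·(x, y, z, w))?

Iteration 1:
  x = (-10 - (3)·1.0000 - (-2)·1.0000 - (2)·1.0000) / (11) = -1.1818
  y = (-3 - (3)·-1.1818 - (3)·1.0000 - (-2)·1.0000) / (12) = -0.0379
  z = (7 - (3)·-1.1818 - (-2)·-0.0379 - (-3)·1.0000) / (12) = 1.1225
  w = (-1 - (-4)·-1.1818 - (2)·-0.0379 - (-2)·1.1225) / (10) = -0.3406
Iteration 2:
  x = (-10 - (3)·-0.0379 - (-2)·1.1225 - (2)·-0.3406) / (11) = -0.6327
  y = (-3 - (3)·-0.6327 - (3)·1.1225 - (-2)·-0.3406) / (12) = -0.4292
  z = (7 - (3)·-0.6327 - (-2)·-0.4292 - (-3)·-0.3406) / (12) = 0.5848
  w = (-1 - (-4)·-0.6327 - (2)·-0.4292 - (-2)·0.5848) / (10) = -0.1503
Residual b − A·x = (-0.2825, 1.9935, 0.5712, 0.0002)

1.9935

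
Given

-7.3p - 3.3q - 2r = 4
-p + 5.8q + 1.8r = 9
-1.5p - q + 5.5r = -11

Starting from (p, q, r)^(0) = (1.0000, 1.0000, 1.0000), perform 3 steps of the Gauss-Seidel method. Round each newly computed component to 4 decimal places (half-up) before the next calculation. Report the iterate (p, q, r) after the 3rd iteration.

(-1.0481, 1.9057, -1.9394)

Iteration 1:
  p = (4 - (-3.3)·1.0000 - (-2)·1.0000) / (-7.3) = -1.2740
  q = (9 - (-1)·-1.2740 - (1.8)·1.0000) / (5.8) = 1.0217
  r = (-11 - (-1.5)·-1.2740 - (-1)·1.0217) / (5.5) = -2.1617
Iteration 2:
  p = (4 - (-3.3)·1.0217 - (-2)·-2.1617) / (-7.3) = -0.4176
  q = (9 - (-1)·-0.4176 - (1.8)·-2.1617) / (5.8) = 2.1506
  r = (-11 - (-1.5)·-0.4176 - (-1)·2.1506) / (5.5) = -1.7229
Iteration 3:
  p = (4 - (-3.3)·2.1506 - (-2)·-1.7229) / (-7.3) = -1.0481
  q = (9 - (-1)·-1.0481 - (1.8)·-1.7229) / (5.8) = 1.9057
  r = (-11 - (-1.5)·-1.0481 - (-1)·1.9057) / (5.5) = -1.9394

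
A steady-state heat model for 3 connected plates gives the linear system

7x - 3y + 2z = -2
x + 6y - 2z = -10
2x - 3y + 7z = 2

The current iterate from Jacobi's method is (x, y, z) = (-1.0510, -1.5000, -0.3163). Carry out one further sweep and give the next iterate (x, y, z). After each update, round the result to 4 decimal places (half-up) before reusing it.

(-0.8382, -1.5969, -0.0569)

One sweep:
  x = (-2 - (-3)·-1.5000 - (2)·-0.3163) / (7) = -0.8382
  y = (-10 - (1)·-1.0510 - (-2)·-0.3163) / (6) = -1.5969
  z = (2 - (2)·-1.0510 - (-3)·-1.5000) / (7) = -0.0569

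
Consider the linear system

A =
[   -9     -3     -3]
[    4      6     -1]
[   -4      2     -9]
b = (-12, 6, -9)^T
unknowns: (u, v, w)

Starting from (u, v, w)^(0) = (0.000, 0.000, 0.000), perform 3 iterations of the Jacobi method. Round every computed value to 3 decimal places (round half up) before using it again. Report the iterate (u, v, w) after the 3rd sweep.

(1.031, 0.660, 0.765)

Iteration 1:
  u = (-12 - (-3)·0.000 - (-3)·0.000) / (-9) = 1.333
  v = (6 - (4)·0.000 - (-1)·0.000) / (6) = 1.000
  w = (-9 - (-4)·0.000 - (2)·0.000) / (-9) = 1.000
Iteration 2:
  u = (-12 - (-3)·1.000 - (-3)·1.000) / (-9) = 0.667
  v = (6 - (4)·1.333 - (-1)·1.000) / (6) = 0.278
  w = (-9 - (-4)·1.333 - (2)·1.000) / (-9) = 0.630
Iteration 3:
  u = (-12 - (-3)·0.278 - (-3)·0.630) / (-9) = 1.031
  v = (6 - (4)·0.667 - (-1)·0.630) / (6) = 0.660
  w = (-9 - (-4)·0.667 - (2)·0.278) / (-9) = 0.765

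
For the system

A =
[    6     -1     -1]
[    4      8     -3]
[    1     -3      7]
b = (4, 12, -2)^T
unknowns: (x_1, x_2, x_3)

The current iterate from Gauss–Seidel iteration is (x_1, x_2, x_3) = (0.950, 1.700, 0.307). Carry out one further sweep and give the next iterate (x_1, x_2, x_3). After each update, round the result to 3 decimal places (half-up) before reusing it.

(1.001, 1.115, 0.049)

One sweep:
  x_1 = (4 - (-1)·1.700 - (-1)·0.307) / (6) = 1.001
  x_2 = (12 - (4)·1.001 - (-3)·0.307) / (8) = 1.115
  x_3 = (-2 - (1)·1.001 - (-3)·1.115) / (7) = 0.049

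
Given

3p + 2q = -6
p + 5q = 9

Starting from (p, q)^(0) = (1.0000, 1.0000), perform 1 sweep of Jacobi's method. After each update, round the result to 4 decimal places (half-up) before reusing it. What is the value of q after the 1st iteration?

1.6000

Iteration 1:
  p = (-6 - (2)·1.0000) / (3) = -2.6667
  q = (9 - (1)·1.0000) / (5) = 1.6000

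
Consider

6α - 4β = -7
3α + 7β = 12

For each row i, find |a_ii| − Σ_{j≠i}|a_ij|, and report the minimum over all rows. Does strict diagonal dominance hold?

2

row 1: |6| − (4) = 2
row 2: |7| − (3) = 4
minimum over rows = 2 → strictly diagonally dominant (convergence guaranteed)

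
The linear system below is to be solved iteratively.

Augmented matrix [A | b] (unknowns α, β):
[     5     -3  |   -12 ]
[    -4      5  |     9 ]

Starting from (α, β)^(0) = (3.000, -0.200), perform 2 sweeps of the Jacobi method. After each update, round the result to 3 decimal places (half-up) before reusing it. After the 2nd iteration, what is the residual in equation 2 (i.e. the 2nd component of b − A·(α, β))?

10.560

Iteration 1:
  α = (-12 - (-3)·-0.200) / (5) = -2.520
  β = (9 - (-4)·3.000) / (5) = 4.200
Iteration 2:
  α = (-12 - (-3)·4.200) / (5) = 0.120
  β = (9 - (-4)·-2.520) / (5) = -0.216
Residual b − A·x = (-13.248, 10.560)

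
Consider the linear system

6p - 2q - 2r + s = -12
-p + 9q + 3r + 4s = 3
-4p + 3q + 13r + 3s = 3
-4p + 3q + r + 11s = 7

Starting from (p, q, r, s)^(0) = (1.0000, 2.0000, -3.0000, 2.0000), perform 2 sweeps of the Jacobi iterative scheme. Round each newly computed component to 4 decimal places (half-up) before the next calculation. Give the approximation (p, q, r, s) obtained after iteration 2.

(-2.0642, -0.1580, -0.8858, -0.4499)

Iteration 1:
  p = (-12 - (-2)·2.0000 - (-2)·-3.0000 - (1)·2.0000) / (6) = -2.6667
  q = (3 - (-1)·1.0000 - (3)·-3.0000 - (4)·2.0000) / (9) = 0.5556
  r = (3 - (-4)·1.0000 - (3)·2.0000 - (3)·2.0000) / (13) = -0.3846
  s = (7 - (-4)·1.0000 - (3)·2.0000 - (1)·-3.0000) / (11) = 0.7273
Iteration 2:
  p = (-12 - (-2)·0.5556 - (-2)·-0.3846 - (1)·0.7273) / (6) = -2.0642
  q = (3 - (-1)·-2.6667 - (3)·-0.3846 - (4)·0.7273) / (9) = -0.1580
  r = (3 - (-4)·-2.6667 - (3)·0.5556 - (3)·0.7273) / (13) = -0.8858
  s = (7 - (-4)·-2.6667 - (3)·0.5556 - (1)·-0.3846) / (11) = -0.4499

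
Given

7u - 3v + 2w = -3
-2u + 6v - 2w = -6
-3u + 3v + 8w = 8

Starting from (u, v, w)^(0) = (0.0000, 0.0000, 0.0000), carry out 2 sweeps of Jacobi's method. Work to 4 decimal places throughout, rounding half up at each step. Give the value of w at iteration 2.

Iteration 1:
  u = (-3 - (-3)·0.0000 - (2)·0.0000) / (7) = -0.4286
  v = (-6 - (-2)·0.0000 - (-2)·0.0000) / (6) = -1.0000
  w = (8 - (-3)·0.0000 - (3)·0.0000) / (8) = 1.0000
Iteration 2:
  u = (-3 - (-3)·-1.0000 - (2)·1.0000) / (7) = -1.1429
  v = (-6 - (-2)·-0.4286 - (-2)·1.0000) / (6) = -0.8095
  w = (8 - (-3)·-0.4286 - (3)·-1.0000) / (8) = 1.2143

1.2143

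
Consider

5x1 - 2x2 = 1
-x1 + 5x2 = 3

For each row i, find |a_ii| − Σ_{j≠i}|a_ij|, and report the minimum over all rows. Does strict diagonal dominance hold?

3

row 1: |5| − (2) = 3
row 2: |5| − (1) = 4
minimum over rows = 3 → strictly diagonally dominant (convergence guaranteed)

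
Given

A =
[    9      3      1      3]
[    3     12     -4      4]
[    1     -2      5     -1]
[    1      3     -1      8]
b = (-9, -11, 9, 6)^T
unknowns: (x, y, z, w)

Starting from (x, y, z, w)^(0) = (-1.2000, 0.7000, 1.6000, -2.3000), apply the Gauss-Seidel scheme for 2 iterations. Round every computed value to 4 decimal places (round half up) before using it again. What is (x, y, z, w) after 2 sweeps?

(-1.6479, -0.2216, 2.2084, 1.3151)

Iteration 1:
  x = (-9 - (3)·0.7000 - (1)·1.6000 - (3)·-2.3000) / (9) = -0.6444
  y = (-11 - (3)·-0.6444 - (-4)·1.6000 - (4)·-2.3000) / (12) = 0.5444
  z = (9 - (1)·-0.6444 - (-2)·0.5444 - (-1)·-2.3000) / (5) = 1.6866
  w = (6 - (1)·-0.6444 - (3)·0.5444 - (-1)·1.6866) / (8) = 0.8372
Iteration 2:
  x = (-9 - (3)·0.5444 - (1)·1.6866 - (3)·0.8372) / (9) = -1.6479
  y = (-11 - (3)·-1.6479 - (-4)·1.6866 - (4)·0.8372) / (12) = -0.2216
  z = (9 - (1)·-1.6479 - (-2)·-0.2216 - (-1)·0.8372) / (5) = 2.2084
  w = (6 - (1)·-1.6479 - (3)·-0.2216 - (-1)·2.2084) / (8) = 1.3151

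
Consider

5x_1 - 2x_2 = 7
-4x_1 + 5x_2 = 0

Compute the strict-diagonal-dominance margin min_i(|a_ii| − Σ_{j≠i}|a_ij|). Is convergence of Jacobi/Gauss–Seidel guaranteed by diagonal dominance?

row 1: |5| − (2) = 3
row 2: |5| − (4) = 1
minimum over rows = 1 → strictly diagonally dominant (convergence guaranteed)

1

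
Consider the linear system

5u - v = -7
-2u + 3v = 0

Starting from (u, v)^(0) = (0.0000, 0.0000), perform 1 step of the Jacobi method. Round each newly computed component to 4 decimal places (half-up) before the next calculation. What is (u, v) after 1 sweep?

Iteration 1:
  u = (-7 - (-1)·0.0000) / (5) = -1.4000
  v = (0 - (-2)·0.0000) / (3) = 0.0000

(-1.4000, 0.0000)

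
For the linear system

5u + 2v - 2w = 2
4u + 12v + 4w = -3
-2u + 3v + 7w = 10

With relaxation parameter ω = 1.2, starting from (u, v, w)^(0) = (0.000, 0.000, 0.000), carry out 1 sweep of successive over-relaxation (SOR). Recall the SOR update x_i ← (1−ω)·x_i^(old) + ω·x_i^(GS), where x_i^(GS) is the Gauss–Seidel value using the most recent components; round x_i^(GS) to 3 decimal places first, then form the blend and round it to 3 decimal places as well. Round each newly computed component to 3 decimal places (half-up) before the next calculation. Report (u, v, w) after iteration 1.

(0.480, -0.492, 2.132)

Iteration 1:
  u: GS value = (2 - (2)·0.000 - (-2)·0.000) / (5) = 0.400;  u ← (1−ω)·0.000 + ω·0.400 = 0.480
  v: GS value = (-3 - (4)·0.480 - (4)·0.000) / (12) = -0.410;  v ← (1−ω)·0.000 + ω·-0.410 = -0.492
  w: GS value = (10 - (-2)·0.480 - (3)·-0.492) / (7) = 1.777;  w ← (1−ω)·0.000 + ω·1.777 = 2.132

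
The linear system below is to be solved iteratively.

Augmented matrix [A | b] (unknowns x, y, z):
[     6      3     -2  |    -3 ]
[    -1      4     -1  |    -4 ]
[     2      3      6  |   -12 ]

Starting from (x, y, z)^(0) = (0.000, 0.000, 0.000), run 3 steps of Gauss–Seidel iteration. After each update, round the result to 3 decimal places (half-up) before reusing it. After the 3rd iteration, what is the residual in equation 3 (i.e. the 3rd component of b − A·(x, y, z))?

Iteration 1:
  x = (-3 - (3)·0.000 - (-2)·0.000) / (6) = -0.500
  y = (-4 - (-1)·-0.500 - (-1)·0.000) / (4) = -1.125
  z = (-12 - (2)·-0.500 - (3)·-1.125) / (6) = -1.271
Iteration 2:
  x = (-3 - (3)·-1.125 - (-2)·-1.271) / (6) = -0.361
  y = (-4 - (-1)·-0.361 - (-1)·-1.271) / (4) = -1.408
  z = (-12 - (2)·-0.361 - (3)·-1.408) / (6) = -1.176
Iteration 3:
  x = (-3 - (3)·-1.408 - (-2)·-1.176) / (6) = -0.188
  y = (-4 - (-1)·-0.188 - (-1)·-1.176) / (4) = -1.341
  z = (-12 - (2)·-0.188 - (3)·-1.341) / (6) = -1.267
Residual b − A·x = (-0.383, -0.091, 0.001)

0.001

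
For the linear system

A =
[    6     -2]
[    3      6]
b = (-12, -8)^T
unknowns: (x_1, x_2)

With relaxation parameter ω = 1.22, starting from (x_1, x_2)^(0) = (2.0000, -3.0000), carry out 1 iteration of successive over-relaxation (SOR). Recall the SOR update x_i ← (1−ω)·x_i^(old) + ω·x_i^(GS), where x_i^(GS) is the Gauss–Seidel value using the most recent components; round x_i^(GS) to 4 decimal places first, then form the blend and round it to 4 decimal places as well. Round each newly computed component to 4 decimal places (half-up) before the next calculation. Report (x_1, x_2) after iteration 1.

Iteration 1:
  x_1: GS value = (-12 - (-2)·-3.0000) / (6) = -3.0000;  x_1 ← (1−ω)·2.0000 + ω·-3.0000 = -4.1000
  x_2: GS value = (-8 - (3)·-4.1000) / (6) = 0.7167;  x_2 ← (1−ω)·-3.0000 + ω·0.7167 = 1.5344

(-4.1000, 1.5344)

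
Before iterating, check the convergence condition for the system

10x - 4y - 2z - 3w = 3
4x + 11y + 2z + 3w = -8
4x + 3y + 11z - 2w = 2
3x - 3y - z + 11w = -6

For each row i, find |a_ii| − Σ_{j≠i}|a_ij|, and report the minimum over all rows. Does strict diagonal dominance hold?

row 1: |10| − (4+2+3) = 1
row 2: |11| − (4+2+3) = 2
row 3: |11| − (4+3+2) = 2
row 4: |11| − (3+3+1) = 4
minimum over rows = 1 → strictly diagonally dominant (convergence guaranteed)

1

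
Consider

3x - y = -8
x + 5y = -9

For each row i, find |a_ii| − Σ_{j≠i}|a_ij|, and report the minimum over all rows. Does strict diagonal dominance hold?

row 1: |3| − (1) = 2
row 2: |5| − (1) = 4
minimum over rows = 2 → strictly diagonally dominant (convergence guaranteed)

2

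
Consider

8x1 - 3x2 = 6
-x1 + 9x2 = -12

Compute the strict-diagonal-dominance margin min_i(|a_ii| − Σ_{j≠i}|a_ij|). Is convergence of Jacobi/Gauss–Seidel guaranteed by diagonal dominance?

5

row 1: |8| − (3) = 5
row 2: |9| − (1) = 8
minimum over rows = 5 → strictly diagonally dominant (convergence guaranteed)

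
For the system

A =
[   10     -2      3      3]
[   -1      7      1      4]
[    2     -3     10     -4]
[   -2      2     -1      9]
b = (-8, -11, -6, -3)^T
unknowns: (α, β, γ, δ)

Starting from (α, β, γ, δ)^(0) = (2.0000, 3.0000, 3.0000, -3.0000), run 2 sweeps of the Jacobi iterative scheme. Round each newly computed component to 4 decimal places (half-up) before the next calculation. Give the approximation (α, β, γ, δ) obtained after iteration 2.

Iteration 1:
  α = (-8 - (-2)·3.0000 - (3)·3.0000 - (3)·-3.0000) / (10) = -0.2000
  β = (-11 - (-1)·2.0000 - (1)·3.0000 - (4)·-3.0000) / (7) = 0.0000
  γ = (-6 - (2)·2.0000 - (-3)·3.0000 - (-4)·-3.0000) / (10) = -1.3000
  δ = (-3 - (-2)·2.0000 - (2)·3.0000 - (-1)·3.0000) / (9) = -0.2222
Iteration 2:
  α = (-8 - (-2)·0.0000 - (3)·-1.3000 - (3)·-0.2222) / (10) = -0.3433
  β = (-11 - (-1)·-0.2000 - (1)·-1.3000 - (4)·-0.2222) / (7) = -1.2873
  γ = (-6 - (2)·-0.2000 - (-3)·0.0000 - (-4)·-0.2222) / (10) = -0.6489
  δ = (-3 - (-2)·-0.2000 - (2)·0.0000 - (-1)·-1.3000) / (9) = -0.5222

(-0.3433, -1.2873, -0.6489, -0.5222)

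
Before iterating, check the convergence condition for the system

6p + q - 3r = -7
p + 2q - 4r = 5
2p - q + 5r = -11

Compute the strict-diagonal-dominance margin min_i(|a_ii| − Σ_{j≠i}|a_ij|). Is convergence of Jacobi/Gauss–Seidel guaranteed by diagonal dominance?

-3

row 1: |6| − (1+3) = 2
row 2: |2| − (1+4) = -3
row 3: |5| − (2+1) = 2
minimum over rows = -3 → not strictly diagonally dominant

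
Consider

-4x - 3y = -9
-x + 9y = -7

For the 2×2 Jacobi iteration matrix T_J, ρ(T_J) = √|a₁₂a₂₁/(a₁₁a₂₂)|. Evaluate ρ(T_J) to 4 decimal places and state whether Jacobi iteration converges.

a₁₂a₂₁/(a₁₁a₂₂) = (-3)·(-1) / ((-4)·(9)) = -0.083333
ρ = √|-0.083333| = √0.083333 = 0.2887
ρ < 1, so Jacobi converges

0.2887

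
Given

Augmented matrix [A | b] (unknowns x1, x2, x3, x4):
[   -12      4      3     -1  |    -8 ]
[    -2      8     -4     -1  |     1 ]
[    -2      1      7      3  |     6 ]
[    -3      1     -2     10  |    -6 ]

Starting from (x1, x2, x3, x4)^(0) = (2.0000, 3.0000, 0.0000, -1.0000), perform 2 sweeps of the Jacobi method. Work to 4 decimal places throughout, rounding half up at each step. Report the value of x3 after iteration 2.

1.4143

Iteration 1:
  x1 = (-8 - (4)·3.0000 - (3)·0.0000 - (-1)·-1.0000) / (-12) = 1.7500
  x2 = (1 - (-2)·2.0000 - (-4)·0.0000 - (-1)·-1.0000) / (8) = 0.5000
  x3 = (6 - (-2)·2.0000 - (1)·3.0000 - (3)·-1.0000) / (7) = 1.4286
  x4 = (-6 - (-3)·2.0000 - (1)·3.0000 - (-2)·0.0000) / (10) = -0.3000
Iteration 2:
  x1 = (-8 - (4)·0.5000 - (3)·1.4286 - (-1)·-0.3000) / (-12) = 1.2155
  x2 = (1 - (-2)·1.7500 - (-4)·1.4286 - (-1)·-0.3000) / (8) = 1.2393
  x3 = (6 - (-2)·1.7500 - (1)·0.5000 - (3)·-0.3000) / (7) = 1.4143
  x4 = (-6 - (-3)·1.7500 - (1)·0.5000 - (-2)·1.4286) / (10) = 0.1607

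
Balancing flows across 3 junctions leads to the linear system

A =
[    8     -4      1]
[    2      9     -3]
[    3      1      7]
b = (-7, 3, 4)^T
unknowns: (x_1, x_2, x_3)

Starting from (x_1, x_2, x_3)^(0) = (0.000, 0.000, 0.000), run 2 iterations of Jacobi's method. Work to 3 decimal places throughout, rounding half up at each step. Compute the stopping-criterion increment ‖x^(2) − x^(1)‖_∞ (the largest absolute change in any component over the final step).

Iteration 1:
  x_1 = (-7 - (-4)·0.000 - (1)·0.000) / (8) = -0.875
  x_2 = (3 - (2)·0.000 - (-3)·0.000) / (9) = 0.333
  x_3 = (4 - (3)·0.000 - (1)·0.000) / (7) = 0.571
Iteration 2:
  x_1 = (-7 - (-4)·0.333 - (1)·0.571) / (8) = -0.780
  x_2 = (3 - (2)·-0.875 - (-3)·0.571) / (9) = 0.718
  x_3 = (4 - (3)·-0.875 - (1)·0.333) / (7) = 0.899
Change: (0.095, 0.385, 0.328) → max |·| = 0.385

0.385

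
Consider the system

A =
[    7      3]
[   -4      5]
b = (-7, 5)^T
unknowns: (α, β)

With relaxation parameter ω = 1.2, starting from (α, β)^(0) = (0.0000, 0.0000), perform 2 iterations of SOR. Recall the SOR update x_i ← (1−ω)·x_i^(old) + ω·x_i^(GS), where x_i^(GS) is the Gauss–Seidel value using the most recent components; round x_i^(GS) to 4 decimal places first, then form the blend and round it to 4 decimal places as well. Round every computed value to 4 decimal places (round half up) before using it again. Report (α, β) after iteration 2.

Iteration 1:
  α: GS value = (-7 - (3)·0.0000) / (7) = -1.0000;  α ← (1−ω)·0.0000 + ω·-1.0000 = -1.2000
  β: GS value = (5 - (-4)·-1.2000) / (5) = 0.0400;  β ← (1−ω)·0.0000 + ω·0.0400 = 0.0480
Iteration 2:
  α: GS value = (-7 - (3)·0.0480) / (7) = -1.0206;  α ← (1−ω)·-1.2000 + ω·-1.0206 = -0.9847
  β: GS value = (5 - (-4)·-0.9847) / (5) = 0.2122;  β ← (1−ω)·0.0480 + ω·0.2122 = 0.2450

(-0.9847, 0.2450)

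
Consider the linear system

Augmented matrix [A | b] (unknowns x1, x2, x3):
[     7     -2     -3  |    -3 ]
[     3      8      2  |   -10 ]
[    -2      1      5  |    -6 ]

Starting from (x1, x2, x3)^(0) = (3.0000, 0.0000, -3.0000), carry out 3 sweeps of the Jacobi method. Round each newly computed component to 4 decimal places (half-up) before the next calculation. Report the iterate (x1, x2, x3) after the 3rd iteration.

(-1.2709, -0.5250, -1.4357)

Iteration 1:
  x1 = (-3 - (-2)·0.0000 - (-3)·-3.0000) / (7) = -1.7143
  x2 = (-10 - (3)·3.0000 - (2)·-3.0000) / (8) = -1.6250
  x3 = (-6 - (-2)·3.0000 - (1)·0.0000) / (5) = 0.0000
Iteration 2:
  x1 = (-3 - (-2)·-1.6250 - (-3)·0.0000) / (7) = -0.8929
  x2 = (-10 - (3)·-1.7143 - (2)·0.0000) / (8) = -0.6071
  x3 = (-6 - (-2)·-1.7143 - (1)·-1.6250) / (5) = -1.5607
Iteration 3:
  x1 = (-3 - (-2)·-0.6071 - (-3)·-1.5607) / (7) = -1.2709
  x2 = (-10 - (3)·-0.8929 - (2)·-1.5607) / (8) = -0.5250
  x3 = (-6 - (-2)·-0.8929 - (1)·-0.6071) / (5) = -1.4357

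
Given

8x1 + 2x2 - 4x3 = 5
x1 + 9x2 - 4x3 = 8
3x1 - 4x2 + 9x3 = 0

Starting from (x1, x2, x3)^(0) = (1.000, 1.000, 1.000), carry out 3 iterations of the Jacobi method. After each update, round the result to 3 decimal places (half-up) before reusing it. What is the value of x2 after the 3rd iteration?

Iteration 1:
  x1 = (5 - (2)·1.000 - (-4)·1.000) / (8) = 0.875
  x2 = (8 - (1)·1.000 - (-4)·1.000) / (9) = 1.222
  x3 = (0 - (3)·1.000 - (-4)·1.000) / (9) = 0.111
Iteration 2:
  x1 = (5 - (2)·1.222 - (-4)·0.111) / (8) = 0.375
  x2 = (8 - (1)·0.875 - (-4)·0.111) / (9) = 0.841
  x3 = (0 - (3)·0.875 - (-4)·1.222) / (9) = 0.251
Iteration 3:
  x1 = (5 - (2)·0.841 - (-4)·0.251) / (8) = 0.540
  x2 = (8 - (1)·0.375 - (-4)·0.251) / (9) = 0.959
  x3 = (0 - (3)·0.375 - (-4)·0.841) / (9) = 0.249

0.959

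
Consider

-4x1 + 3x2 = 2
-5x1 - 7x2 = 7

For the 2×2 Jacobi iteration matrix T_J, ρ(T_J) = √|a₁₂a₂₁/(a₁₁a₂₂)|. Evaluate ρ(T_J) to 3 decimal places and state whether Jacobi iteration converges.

a₁₂a₂₁/(a₁₁a₂₂) = (3)·(-5) / ((-4)·(-7)) = -0.535714
ρ = √|-0.535714| = √0.535714 = 0.732
ρ < 1, so Jacobi converges

0.732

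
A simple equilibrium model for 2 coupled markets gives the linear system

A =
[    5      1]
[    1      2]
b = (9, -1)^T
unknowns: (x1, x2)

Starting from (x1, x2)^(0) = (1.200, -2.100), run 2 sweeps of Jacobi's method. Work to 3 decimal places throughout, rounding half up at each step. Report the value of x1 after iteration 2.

Iteration 1:
  x1 = (9 - (1)·-2.100) / (5) = 2.220
  x2 = (-1 - (1)·1.200) / (2) = -1.100
Iteration 2:
  x1 = (9 - (1)·-1.100) / (5) = 2.020
  x2 = (-1 - (1)·2.220) / (2) = -1.610

2.020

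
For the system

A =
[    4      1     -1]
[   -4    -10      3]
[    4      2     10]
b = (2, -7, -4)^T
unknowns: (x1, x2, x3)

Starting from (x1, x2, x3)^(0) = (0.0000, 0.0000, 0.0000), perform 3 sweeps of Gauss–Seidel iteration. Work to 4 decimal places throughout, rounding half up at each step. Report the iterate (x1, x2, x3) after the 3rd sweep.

Iteration 1:
  x1 = (2 - (1)·0.0000 - (-1)·0.0000) / (4) = 0.5000
  x2 = (-7 - (-4)·0.5000 - (3)·0.0000) / (-10) = 0.5000
  x3 = (-4 - (4)·0.5000 - (2)·0.5000) / (10) = -0.7000
Iteration 2:
  x1 = (2 - (1)·0.5000 - (-1)·-0.7000) / (4) = 0.2000
  x2 = (-7 - (-4)·0.2000 - (3)·-0.7000) / (-10) = 0.4100
  x3 = (-4 - (4)·0.2000 - (2)·0.4100) / (10) = -0.5620
Iteration 3:
  x1 = (2 - (1)·0.4100 - (-1)·-0.5620) / (4) = 0.2570
  x2 = (-7 - (-4)·0.2570 - (3)·-0.5620) / (-10) = 0.4286
  x3 = (-4 - (4)·0.2570 - (2)·0.4286) / (10) = -0.5885

(0.2570, 0.4286, -0.5885)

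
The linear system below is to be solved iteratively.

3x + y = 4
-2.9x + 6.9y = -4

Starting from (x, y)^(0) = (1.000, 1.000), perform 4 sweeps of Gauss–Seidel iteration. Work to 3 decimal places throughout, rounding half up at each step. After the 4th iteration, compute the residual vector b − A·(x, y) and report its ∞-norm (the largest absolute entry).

0.003

Iteration 1:
  x = (4 - (1)·1.000) / (3) = 1.000
  y = (-4 - (-2.9)·1.000) / (6.9) = -0.159
Iteration 2:
  x = (4 - (1)·-0.159) / (3) = 1.386
  y = (-4 - (-2.9)·1.386) / (6.9) = 0.003
Iteration 3:
  x = (4 - (1)·0.003) / (3) = 1.332
  y = (-4 - (-2.9)·1.332) / (6.9) = -0.020
Iteration 4:
  x = (4 - (1)·-0.020) / (3) = 1.340
  y = (-4 - (-2.9)·1.340) / (6.9) = -0.017
Residual b − A·x = (-0.003, 0.003); ∞-norm = 0.003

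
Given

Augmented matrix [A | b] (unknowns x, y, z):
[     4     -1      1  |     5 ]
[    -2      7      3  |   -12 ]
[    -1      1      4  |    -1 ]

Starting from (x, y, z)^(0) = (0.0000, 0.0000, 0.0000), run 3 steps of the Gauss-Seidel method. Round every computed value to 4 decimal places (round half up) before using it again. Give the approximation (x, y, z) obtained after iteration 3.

Iteration 1:
  x = (5 - (-1)·0.0000 - (1)·0.0000) / (4) = 1.2500
  y = (-12 - (-2)·1.2500 - (3)·0.0000) / (7) = -1.3571
  z = (-1 - (-1)·1.2500 - (1)·-1.3571) / (4) = 0.4018
Iteration 2:
  x = (5 - (-1)·-1.3571 - (1)·0.4018) / (4) = 0.8103
  y = (-12 - (-2)·0.8103 - (3)·0.4018) / (7) = -1.6550
  z = (-1 - (-1)·0.8103 - (1)·-1.6550) / (4) = 0.3663
Iteration 3:
  x = (5 - (-1)·-1.6550 - (1)·0.3663) / (4) = 0.7447
  y = (-12 - (-2)·0.7447 - (3)·0.3663) / (7) = -1.6585
  z = (-1 - (-1)·0.7447 - (1)·-1.6585) / (4) = 0.3508

(0.7447, -1.6585, 0.3508)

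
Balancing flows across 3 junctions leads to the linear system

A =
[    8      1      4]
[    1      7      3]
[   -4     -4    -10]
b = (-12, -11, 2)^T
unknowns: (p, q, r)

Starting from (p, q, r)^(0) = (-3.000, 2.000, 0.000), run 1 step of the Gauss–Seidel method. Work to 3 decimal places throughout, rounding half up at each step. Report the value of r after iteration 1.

Iteration 1:
  p = (-12 - (1)·2.000 - (4)·0.000) / (8) = -1.750
  q = (-11 - (1)·-1.750 - (3)·0.000) / (7) = -1.321
  r = (2 - (-4)·-1.750 - (-4)·-1.321) / (-10) = 1.028

1.028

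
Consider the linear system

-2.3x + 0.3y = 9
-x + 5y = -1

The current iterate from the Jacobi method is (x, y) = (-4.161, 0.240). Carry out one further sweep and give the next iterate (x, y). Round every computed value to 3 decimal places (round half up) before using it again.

(-3.882, -1.032)

One sweep:
  x = (9 - (0.3)·0.240) / (-2.3) = -3.882
  y = (-1 - (-1)·-4.161) / (5) = -1.032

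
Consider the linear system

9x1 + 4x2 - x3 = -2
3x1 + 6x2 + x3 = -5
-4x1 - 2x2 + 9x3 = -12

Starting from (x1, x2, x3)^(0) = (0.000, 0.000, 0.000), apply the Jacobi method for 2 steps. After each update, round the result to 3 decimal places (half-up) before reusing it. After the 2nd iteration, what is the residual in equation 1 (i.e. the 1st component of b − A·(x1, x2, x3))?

-1.617

Iteration 1:
  x1 = (-2 - (4)·0.000 - (-1)·0.000) / (9) = -0.222
  x2 = (-5 - (3)·0.000 - (1)·0.000) / (6) = -0.833
  x3 = (-12 - (-4)·0.000 - (-2)·0.000) / (9) = -1.333
Iteration 2:
  x1 = (-2 - (4)·-0.833 - (-1)·-1.333) / (9) = 0.000
  x2 = (-5 - (3)·-0.222 - (1)·-1.333) / (6) = -0.500
  x3 = (-12 - (-4)·-0.222 - (-2)·-0.833) / (9) = -1.617
Residual b − A·x = (-1.617, -0.383, 1.553)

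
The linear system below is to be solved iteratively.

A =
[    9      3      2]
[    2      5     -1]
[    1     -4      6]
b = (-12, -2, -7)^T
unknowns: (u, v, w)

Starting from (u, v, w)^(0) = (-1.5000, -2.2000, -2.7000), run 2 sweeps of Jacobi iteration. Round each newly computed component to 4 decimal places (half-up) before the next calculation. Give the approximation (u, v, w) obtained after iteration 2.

Iteration 1:
  u = (-12 - (3)·-2.2000 - (2)·-2.7000) / (9) = 0.0000
  v = (-2 - (2)·-1.5000 - (-1)·-2.7000) / (5) = -0.3400
  w = (-7 - (1)·-1.5000 - (-4)·-2.2000) / (6) = -2.3833
Iteration 2:
  u = (-12 - (3)·-0.3400 - (2)·-2.3833) / (9) = -0.6904
  v = (-2 - (2)·0.0000 - (-1)·-2.3833) / (5) = -0.8767
  w = (-7 - (1)·0.0000 - (-4)·-0.3400) / (6) = -1.3933

(-0.6904, -0.8767, -1.3933)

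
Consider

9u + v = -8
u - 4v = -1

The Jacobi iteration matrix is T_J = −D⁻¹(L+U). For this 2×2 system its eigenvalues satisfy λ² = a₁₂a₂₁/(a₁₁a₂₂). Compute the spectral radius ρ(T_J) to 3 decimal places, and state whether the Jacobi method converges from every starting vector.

a₁₂a₂₁/(a₁₁a₂₂) = (1)·(1) / ((9)·(-4)) = -0.027778
ρ = √|-0.027778| = √0.027778 = 0.167
ρ < 1, so Jacobi converges

0.167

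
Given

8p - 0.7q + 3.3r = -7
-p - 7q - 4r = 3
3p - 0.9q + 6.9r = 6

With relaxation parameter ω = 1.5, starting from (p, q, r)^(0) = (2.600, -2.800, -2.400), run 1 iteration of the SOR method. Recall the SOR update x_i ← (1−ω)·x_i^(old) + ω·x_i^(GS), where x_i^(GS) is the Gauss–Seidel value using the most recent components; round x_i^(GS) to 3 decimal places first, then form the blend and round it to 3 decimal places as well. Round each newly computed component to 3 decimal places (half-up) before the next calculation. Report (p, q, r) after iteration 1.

Iteration 1:
  p: GS value = (-7 - (-0.7)·-2.800 - (3.3)·-2.400) / (8) = -0.130;  p ← (1−ω)·2.600 + ω·-0.130 = -1.495
  q: GS value = (3 - (-1)·-1.495 - (-4)·-2.400) / (-7) = 1.156;  q ← (1−ω)·-2.800 + ω·1.156 = 3.134
  r: GS value = (6 - (3)·-1.495 - (-0.9)·3.134) / (6.9) = 1.928;  r ← (1−ω)·-2.400 + ω·1.928 = 4.092

(-1.495, 3.134, 4.092)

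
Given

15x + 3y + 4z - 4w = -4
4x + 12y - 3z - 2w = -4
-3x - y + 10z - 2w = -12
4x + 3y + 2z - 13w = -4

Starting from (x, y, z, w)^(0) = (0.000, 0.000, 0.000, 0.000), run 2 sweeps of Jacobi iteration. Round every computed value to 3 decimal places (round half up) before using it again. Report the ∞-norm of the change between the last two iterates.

Iteration 1:
  x = (-4 - (3)·0.000 - (4)·0.000 - (-4)·0.000) / (15) = -0.267
  y = (-4 - (4)·0.000 - (-3)·0.000 - (-2)·0.000) / (12) = -0.333
  z = (-12 - (-3)·0.000 - (-1)·0.000 - (-2)·0.000) / (10) = -1.200
  w = (-4 - (4)·0.000 - (3)·0.000 - (2)·0.000) / (-13) = 0.308
Iteration 2:
  x = (-4 - (3)·-0.333 - (4)·-1.200 - (-4)·0.308) / (15) = 0.202
  y = (-4 - (4)·-0.267 - (-3)·-1.200 - (-2)·0.308) / (12) = -0.493
  z = (-12 - (-3)·-0.267 - (-1)·-0.333 - (-2)·0.308) / (10) = -1.252
  w = (-4 - (4)·-0.267 - (3)·-0.333 - (2)·-1.200) / (-13) = -0.036
Change: (0.469, -0.160, -0.052, -0.344) → max |·| = 0.469

0.469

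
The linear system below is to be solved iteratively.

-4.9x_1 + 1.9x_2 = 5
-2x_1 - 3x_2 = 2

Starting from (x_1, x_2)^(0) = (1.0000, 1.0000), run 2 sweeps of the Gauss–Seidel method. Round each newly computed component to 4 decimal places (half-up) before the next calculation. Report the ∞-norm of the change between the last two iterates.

Iteration 1:
  x_1 = (5 - (1.9)·1.0000) / (-4.9) = -0.6327
  x_2 = (2 - (-2)·-0.6327) / (-3) = -0.2449
Iteration 2:
  x_1 = (5 - (1.9)·-0.2449) / (-4.9) = -1.1154
  x_2 = (2 - (-2)·-1.1154) / (-3) = 0.0769
Change: (-0.4827, 0.3218) → max |·| = 0.4827

0.4827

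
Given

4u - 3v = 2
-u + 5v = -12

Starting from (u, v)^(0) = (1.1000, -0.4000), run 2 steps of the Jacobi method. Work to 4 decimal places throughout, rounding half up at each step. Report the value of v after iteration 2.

Iteration 1:
  u = (2 - (-3)·-0.4000) / (4) = 0.2000
  v = (-12 - (-1)·1.1000) / (5) = -2.1800
Iteration 2:
  u = (2 - (-3)·-2.1800) / (4) = -1.1350
  v = (-12 - (-1)·0.2000) / (5) = -2.3600

-2.3600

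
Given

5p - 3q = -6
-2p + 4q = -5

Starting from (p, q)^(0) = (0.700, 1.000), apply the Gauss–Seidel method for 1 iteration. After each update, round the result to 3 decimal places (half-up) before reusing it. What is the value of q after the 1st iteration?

Iteration 1:
  p = (-6 - (-3)·1.000) / (5) = -0.600
  q = (-5 - (-2)·-0.600) / (4) = -1.550

-1.550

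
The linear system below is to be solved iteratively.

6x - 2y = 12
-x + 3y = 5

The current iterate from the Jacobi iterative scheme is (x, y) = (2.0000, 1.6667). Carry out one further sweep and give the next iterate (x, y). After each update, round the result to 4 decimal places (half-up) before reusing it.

One sweep:
  x = (12 - (-2)·1.6667) / (6) = 2.5556
  y = (5 - (-1)·2.0000) / (3) = 2.3333

(2.5556, 2.3333)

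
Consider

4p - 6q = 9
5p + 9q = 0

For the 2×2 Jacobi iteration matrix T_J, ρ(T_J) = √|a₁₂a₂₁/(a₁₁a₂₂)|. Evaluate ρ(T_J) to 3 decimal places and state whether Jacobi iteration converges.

a₁₂a₂₁/(a₁₁a₂₂) = (-6)·(5) / ((4)·(9)) = -0.833333
ρ = √|-0.833333| = √0.833333 = 0.913
ρ < 1, so Jacobi converges

0.913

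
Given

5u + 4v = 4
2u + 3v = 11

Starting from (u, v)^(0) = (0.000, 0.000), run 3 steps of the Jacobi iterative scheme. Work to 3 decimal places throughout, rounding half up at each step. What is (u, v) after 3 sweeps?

Iteration 1:
  u = (4 - (4)·0.000) / (5) = 0.800
  v = (11 - (2)·0.000) / (3) = 3.667
Iteration 2:
  u = (4 - (4)·3.667) / (5) = -2.134
  v = (11 - (2)·0.800) / (3) = 3.133
Iteration 3:
  u = (4 - (4)·3.133) / (5) = -1.706
  v = (11 - (2)·-2.134) / (3) = 5.089

(-1.706, 5.089)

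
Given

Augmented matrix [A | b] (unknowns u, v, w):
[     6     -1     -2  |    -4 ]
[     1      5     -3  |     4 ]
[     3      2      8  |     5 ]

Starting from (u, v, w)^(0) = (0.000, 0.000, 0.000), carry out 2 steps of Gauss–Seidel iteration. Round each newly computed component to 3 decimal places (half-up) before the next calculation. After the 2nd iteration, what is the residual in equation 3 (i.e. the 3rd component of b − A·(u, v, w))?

0.001

Iteration 1:
  u = (-4 - (-1)·0.000 - (-2)·0.000) / (6) = -0.667
  v = (4 - (1)·-0.667 - (-3)·0.000) / (5) = 0.933
  w = (5 - (3)·-0.667 - (2)·0.933) / (8) = 0.642
Iteration 2:
  u = (-4 - (-1)·0.933 - (-2)·0.642) / (6) = -0.297
  v = (4 - (1)·-0.297 - (-3)·0.642) / (5) = 1.245
  w = (5 - (3)·-0.297 - (2)·1.245) / (8) = 0.425
Residual b − A·x = (-0.123, -0.653, 0.001)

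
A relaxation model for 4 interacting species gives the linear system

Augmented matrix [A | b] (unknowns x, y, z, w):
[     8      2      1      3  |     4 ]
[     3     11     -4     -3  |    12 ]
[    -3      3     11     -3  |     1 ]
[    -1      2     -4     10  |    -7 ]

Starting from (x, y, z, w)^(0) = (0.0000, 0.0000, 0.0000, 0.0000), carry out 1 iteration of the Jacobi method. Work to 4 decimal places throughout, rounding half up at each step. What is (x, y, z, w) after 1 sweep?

(0.5000, 1.0909, 0.0909, -0.7000)

Iteration 1:
  x = (4 - (2)·0.0000 - (1)·0.0000 - (3)·0.0000) / (8) = 0.5000
  y = (12 - (3)·0.0000 - (-4)·0.0000 - (-3)·0.0000) / (11) = 1.0909
  z = (1 - (-3)·0.0000 - (3)·0.0000 - (-3)·0.0000) / (11) = 0.0909
  w = (-7 - (-1)·0.0000 - (2)·0.0000 - (-4)·0.0000) / (10) = -0.7000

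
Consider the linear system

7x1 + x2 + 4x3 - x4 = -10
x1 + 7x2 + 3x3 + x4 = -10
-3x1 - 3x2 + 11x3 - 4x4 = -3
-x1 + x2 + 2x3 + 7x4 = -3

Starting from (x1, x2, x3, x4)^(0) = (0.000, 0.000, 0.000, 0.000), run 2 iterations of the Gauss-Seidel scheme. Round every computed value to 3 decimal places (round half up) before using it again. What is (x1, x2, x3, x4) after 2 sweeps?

Iteration 1:
  x1 = (-10 - (1)·0.000 - (4)·0.000 - (-1)·0.000) / (7) = -1.429
  x2 = (-10 - (1)·-1.429 - (3)·0.000 - (1)·0.000) / (7) = -1.224
  x3 = (-3 - (-3)·-1.429 - (-3)·-1.224 - (-4)·0.000) / (11) = -0.996
  x4 = (-3 - (-1)·-1.429 - (1)·-1.224 - (2)·-0.996) / (7) = -0.173
Iteration 2:
  x1 = (-10 - (1)·-1.224 - (4)·-0.996 - (-1)·-0.173) / (7) = -0.709
  x2 = (-10 - (1)·-0.709 - (3)·-0.996 - (1)·-0.173) / (7) = -0.876
  x3 = (-3 - (-3)·-0.709 - (-3)·-0.876 - (-4)·-0.173) / (11) = -0.768
  x4 = (-3 - (-1)·-0.709 - (1)·-0.876 - (2)·-0.768) / (7) = -0.185

(-0.709, -0.876, -0.768, -0.185)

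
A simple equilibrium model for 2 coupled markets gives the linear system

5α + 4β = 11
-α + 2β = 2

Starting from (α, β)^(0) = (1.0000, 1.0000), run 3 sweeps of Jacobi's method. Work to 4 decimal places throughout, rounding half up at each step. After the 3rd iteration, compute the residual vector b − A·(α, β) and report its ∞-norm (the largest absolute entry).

Iteration 1:
  α = (11 - (4)·1.0000) / (5) = 1.4000
  β = (2 - (-1)·1.0000) / (2) = 1.5000
Iteration 2:
  α = (11 - (4)·1.5000) / (5) = 1.0000
  β = (2 - (-1)·1.4000) / (2) = 1.7000
Iteration 3:
  α = (11 - (4)·1.7000) / (5) = 0.8400
  β = (2 - (-1)·1.0000) / (2) = 1.5000
Residual b − A·x = (0.8000, -0.1600); ∞-norm = 0.8000

0.8000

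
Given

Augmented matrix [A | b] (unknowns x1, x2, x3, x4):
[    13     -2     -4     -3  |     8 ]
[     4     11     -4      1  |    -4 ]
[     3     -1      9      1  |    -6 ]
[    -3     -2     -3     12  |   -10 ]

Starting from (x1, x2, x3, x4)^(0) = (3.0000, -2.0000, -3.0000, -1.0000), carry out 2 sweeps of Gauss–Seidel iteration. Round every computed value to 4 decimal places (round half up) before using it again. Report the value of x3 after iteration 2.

Iteration 1:
  x1 = (8 - (-2)·-2.0000 - (-4)·-3.0000 - (-3)·-1.0000) / (13) = -0.8462
  x2 = (-4 - (4)·-0.8462 - (-4)·-3.0000 - (1)·-1.0000) / (11) = -1.0559
  x3 = (-6 - (3)·-0.8462 - (-1)·-1.0559 - (1)·-1.0000) / (9) = -0.3908
  x4 = (-10 - (-3)·-0.8462 - (-2)·-1.0559 - (-3)·-0.3908) / (12) = -1.3186
Iteration 2:
  x1 = (8 - (-2)·-1.0559 - (-4)·-0.3908 - (-3)·-1.3186) / (13) = 0.0284
  x2 = (-4 - (4)·0.0284 - (-4)·-0.3908 - (1)·-1.3186) / (11) = -0.3962
  x3 = (-6 - (3)·0.0284 - (-1)·-0.3962 - (1)·-1.3186) / (9) = -0.5736
  x4 = (-10 - (-3)·0.0284 - (-2)·-0.3962 - (-3)·-0.5736) / (12) = -1.0357

-0.5736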